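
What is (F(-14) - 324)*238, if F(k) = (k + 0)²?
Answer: -30464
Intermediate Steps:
F(k) = k²
(F(-14) - 324)*238 = ((-14)² - 324)*238 = (196 - 324)*238 = -128*238 = -30464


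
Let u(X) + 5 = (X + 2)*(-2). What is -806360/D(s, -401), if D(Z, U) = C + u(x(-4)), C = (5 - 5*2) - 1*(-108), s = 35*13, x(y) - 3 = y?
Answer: -100795/12 ≈ -8399.6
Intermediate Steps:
x(y) = 3 + y
s = 455
C = 103 (C = (5 - 10) + 108 = -5 + 108 = 103)
u(X) = -9 - 2*X (u(X) = -5 + (X + 2)*(-2) = -5 + (2 + X)*(-2) = -5 + (-4 - 2*X) = -9 - 2*X)
D(Z, U) = 96 (D(Z, U) = 103 + (-9 - 2*(3 - 4)) = 103 + (-9 - 2*(-1)) = 103 + (-9 + 2) = 103 - 7 = 96)
-806360/D(s, -401) = -806360/96 = -806360*1/96 = -100795/12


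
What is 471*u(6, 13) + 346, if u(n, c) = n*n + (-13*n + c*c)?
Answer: 60163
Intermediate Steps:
u(n, c) = c² + n² - 13*n (u(n, c) = n² + (-13*n + c²) = n² + (c² - 13*n) = c² + n² - 13*n)
471*u(6, 13) + 346 = 471*(13² + 6² - 13*6) + 346 = 471*(169 + 36 - 78) + 346 = 471*127 + 346 = 59817 + 346 = 60163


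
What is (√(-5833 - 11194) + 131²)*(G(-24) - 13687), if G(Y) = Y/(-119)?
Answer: -27950618369/119 - 1628729*I*√17027/119 ≈ -2.3488e+8 - 1.786e+6*I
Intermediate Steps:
G(Y) = -Y/119 (G(Y) = Y*(-1/119) = -Y/119)
(√(-5833 - 11194) + 131²)*(G(-24) - 13687) = (√(-5833 - 11194) + 131²)*(-1/119*(-24) - 13687) = (√(-17027) + 17161)*(24/119 - 13687) = (I*√17027 + 17161)*(-1628729/119) = (17161 + I*√17027)*(-1628729/119) = -27950618369/119 - 1628729*I*√17027/119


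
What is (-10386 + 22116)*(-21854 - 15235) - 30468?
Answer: -435084438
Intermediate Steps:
(-10386 + 22116)*(-21854 - 15235) - 30468 = 11730*(-37089) - 30468 = -435053970 - 30468 = -435084438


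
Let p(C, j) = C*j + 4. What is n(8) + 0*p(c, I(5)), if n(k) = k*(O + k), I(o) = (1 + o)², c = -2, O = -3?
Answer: 40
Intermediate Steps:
p(C, j) = 4 + C*j
n(k) = k*(-3 + k)
n(8) + 0*p(c, I(5)) = 8*(-3 + 8) + 0*(4 - 2*(1 + 5)²) = 8*5 + 0*(4 - 2*6²) = 40 + 0*(4 - 2*36) = 40 + 0*(4 - 72) = 40 + 0*(-68) = 40 + 0 = 40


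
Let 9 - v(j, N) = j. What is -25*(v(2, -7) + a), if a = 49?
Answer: -1400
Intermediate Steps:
v(j, N) = 9 - j
-25*(v(2, -7) + a) = -25*((9 - 1*2) + 49) = -25*((9 - 2) + 49) = -25*(7 + 49) = -25*56 = -1400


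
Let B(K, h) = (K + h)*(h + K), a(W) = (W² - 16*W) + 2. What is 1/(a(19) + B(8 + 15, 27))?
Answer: 1/2559 ≈ 0.00039078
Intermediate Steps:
a(W) = 2 + W² - 16*W
B(K, h) = (K + h)² (B(K, h) = (K + h)*(K + h) = (K + h)²)
1/(a(19) + B(8 + 15, 27)) = 1/((2 + 19² - 16*19) + ((8 + 15) + 27)²) = 1/((2 + 361 - 304) + (23 + 27)²) = 1/(59 + 50²) = 1/(59 + 2500) = 1/2559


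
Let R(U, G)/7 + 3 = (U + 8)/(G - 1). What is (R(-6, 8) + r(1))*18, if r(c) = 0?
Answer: -342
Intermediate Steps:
R(U, G) = -21 + 7*(8 + U)/(-1 + G) (R(U, G) = -21 + 7*((U + 8)/(G - 1)) = -21 + 7*((8 + U)/(-1 + G)) = -21 + 7*(8 + U)/(-1 + G))
(R(-6, 8) + r(1))*18 = (7*(11 - 6 - 3*8)/(-1 + 8) + 0)*18 = (7*(11 - 6 - 24)/7 + 0)*18 = (7*(1/7)*(-19) + 0)*18 = (-19 + 0)*18 = -19*18 = -342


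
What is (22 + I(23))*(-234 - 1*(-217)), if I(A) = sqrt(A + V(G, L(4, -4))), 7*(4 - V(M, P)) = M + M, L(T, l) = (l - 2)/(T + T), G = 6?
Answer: -374 - 17*sqrt(1239)/7 ≈ -459.48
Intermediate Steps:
L(T, l) = (-2 + l)/(2*T) (L(T, l) = (-2 + l)/((2*T)) = (-2 + l)*(1/(2*T)) = (-2 + l)/(2*T))
V(M, P) = 4 - 2*M/7 (V(M, P) = 4 - (M + M)/7 = 4 - 2*M/7)
I(A) = sqrt(16/7 + A) (I(A) = sqrt(A + (4 - 2/7*6)) = sqrt(A + (4 - 12/7)) = sqrt(A + 16/7) = sqrt(16/7 + A))
(22 + I(23))*(-234 - 1*(-217)) = (22 + sqrt(112 + 49*23)/7)*(-234 - 1*(-217)) = (22 + sqrt(112 + 1127)/7)*(-234 + 217) = (22 + sqrt(1239)/7)*(-17) = -374 - 17*sqrt(1239)/7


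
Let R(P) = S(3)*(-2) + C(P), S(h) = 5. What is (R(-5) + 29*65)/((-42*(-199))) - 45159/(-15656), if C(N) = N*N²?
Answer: 28916923/9346632 ≈ 3.0938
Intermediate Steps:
C(N) = N³
R(P) = -10 + P³ (R(P) = 5*(-2) + P³ = -10 + P³)
(R(-5) + 29*65)/((-42*(-199))) - 45159/(-15656) = ((-10 + (-5)³) + 29*65)/((-42*(-199))) - 45159/(-15656) = ((-10 - 125) + 1885)/8358 - 45159*(-1/15656) = (-135 + 1885)*(1/8358) + 45159/15656 = 1750*(1/8358) + 45159/15656 = 125/597 + 45159/15656 = 28916923/9346632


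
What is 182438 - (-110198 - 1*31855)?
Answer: 324491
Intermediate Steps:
182438 - (-110198 - 1*31855) = 182438 - (-110198 - 31855) = 182438 - 1*(-142053) = 182438 + 142053 = 324491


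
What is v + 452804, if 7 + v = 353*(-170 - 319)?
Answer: 280180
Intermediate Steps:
v = -172624 (v = -7 + 353*(-170 - 319) = -7 + 353*(-489) = -7 - 172617 = -172624)
v + 452804 = -172624 + 452804 = 280180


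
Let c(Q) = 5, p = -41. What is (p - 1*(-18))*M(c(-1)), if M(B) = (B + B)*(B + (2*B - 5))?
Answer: -2300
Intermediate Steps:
M(B) = 2*B*(-5 + 3*B) (M(B) = (2*B)*(B + (-5 + 2*B)) = (2*B)*(-5 + 3*B) = 2*B*(-5 + 3*B))
(p - 1*(-18))*M(c(-1)) = (-41 - 1*(-18))*(2*5*(-5 + 3*5)) = (-41 + 18)*(2*5*(-5 + 15)) = -46*5*10 = -23*100 = -2300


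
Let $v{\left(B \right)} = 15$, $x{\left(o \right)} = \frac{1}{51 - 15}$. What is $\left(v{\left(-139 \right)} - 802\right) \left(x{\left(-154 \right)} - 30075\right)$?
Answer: $\frac{852084113}{36} \approx 2.3669 \cdot 10^{7}$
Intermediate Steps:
$x{\left(o \right)} = \frac{1}{36}$
$\left(v{\left(-139 \right)} - 802\right) \left(x{\left(-154 \right)} - 30075\right) = \left(15 - 802\right) \left(\frac{1}{36} - 30075\right) = \left(15 + \left(-6152 + 5350\right)\right) \left(- \frac{1082699}{36}\right) = \left(15 - 802\right) \left(- \frac{1082699}{36}\right) = \left(-787\right) \left(- \frac{1082699}{36}\right) = \frac{852084113}{36}$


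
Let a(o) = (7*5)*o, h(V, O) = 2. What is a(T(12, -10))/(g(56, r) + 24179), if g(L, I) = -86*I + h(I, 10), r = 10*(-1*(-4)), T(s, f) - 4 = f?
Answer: -30/2963 ≈ -0.010125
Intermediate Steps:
T(s, f) = 4 + f
r = 40 (r = 10*4 = 40)
g(L, I) = 2 - 86*I (g(L, I) = -86*I + 2 = 2 - 86*I)
a(o) = 35*o
a(T(12, -10))/(g(56, r) + 24179) = (35*(4 - 10))/((2 - 86*40) + 24179) = (35*(-6))/((2 - 3440) + 24179) = -210/(-3438 + 24179) = -210/20741 = -210*1/20741 = -30/2963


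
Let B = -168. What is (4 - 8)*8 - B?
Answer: 136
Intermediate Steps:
(4 - 8)*8 - B = (4 - 8)*8 - 1*(-168) = -4*8 + 168 = -32 + 168 = 136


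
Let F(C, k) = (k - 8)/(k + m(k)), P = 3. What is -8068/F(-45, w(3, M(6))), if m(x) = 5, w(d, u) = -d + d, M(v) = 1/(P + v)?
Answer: 10085/2 ≈ 5042.5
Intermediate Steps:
M(v) = 1/(3 + v)
w(d, u) = 0
F(C, k) = (-8 + k)/(5 + k) (F(C, k) = (k - 8)/(k + 5) = (-8 + k)/(5 + k))
-8068/F(-45, w(3, M(6))) = -8068*(5 + 0)/(-8 + 0) = -8068/(-8/5) = -8068*(-5/8) = 10085/2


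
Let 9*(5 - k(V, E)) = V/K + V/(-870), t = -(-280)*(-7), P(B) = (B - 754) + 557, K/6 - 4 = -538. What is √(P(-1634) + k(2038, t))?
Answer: I*√98510626161790/232290 ≈ 42.728*I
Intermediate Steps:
K = -3204 (K = 24 + 6*(-538) = 24 - 3228 = -3204)
P(B) = -197 + B (P(B) = (-754 + B) + 557 = -197 + B)
t = -1960 (t = -70*28 = -1960)
k(V, E) = 5 + 679*V/4181220 (k(V, E) = 5 - (V/(-3204) + V/(-870))/9 = 5 - (V*(-1/3204) + V*(-1/870))/9 = 5 - (-V/3204 - V/870)/9 = 5 - (-679)*V/4181220 = 5 + 679*V/4181220)
√(P(-1634) + k(2038, t)) = √((-197 - 1634) + (5 + (679/4181220)*2038)) = √(-1831 + (5 + 691901/2090610)) = √(-1831 + 11144951/2090610) = √(-3816761959/2090610) = I*√98510626161790/232290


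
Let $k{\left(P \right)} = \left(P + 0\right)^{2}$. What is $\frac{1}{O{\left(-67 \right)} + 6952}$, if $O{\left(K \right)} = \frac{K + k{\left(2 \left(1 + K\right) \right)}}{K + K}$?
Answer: $\frac{134}{914211} \approx 0.00014657$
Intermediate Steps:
$k{\left(P \right)} = P^{2}$
$O{\left(K \right)} = \frac{K + \left(2 + 2 K\right)^{2}}{2 K}$ ($O{\left(K \right)} = \frac{K + \left(2 \left(1 + K\right)\right)^{2}}{K + K} = \frac{K + \left(2 + 2 K\right)^{2}}{2 K}$)
$\frac{1}{O{\left(-67 \right)} + 6952} = \frac{1}{\frac{-67 + 4 \left(1 - 67\right)^{2}}{2 \left(-67\right)} + 6952} = \frac{1}{\frac{1}{2} \left(- \frac{1}{67}\right) \left(-67 + 4 \left(-66\right)^{2}\right) + 6952} = \frac{1}{\frac{1}{2} \left(- \frac{1}{67}\right) \left(-67 + 4 \cdot 4356\right) + 6952} = \frac{1}{\frac{1}{2} \left(- \frac{1}{67}\right) \left(-67 + 17424\right) + 6952} = \frac{1}{\frac{1}{2} \left(- \frac{1}{67}\right) 17357 + 6952} = \frac{1}{- \frac{17357}{134} + 6952} = \frac{1}{\frac{914211}{134}} = \frac{134}{914211}$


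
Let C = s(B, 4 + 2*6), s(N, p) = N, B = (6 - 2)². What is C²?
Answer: 256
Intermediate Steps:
B = 16 (B = 4² = 16)
C = 16
C² = 16² = 256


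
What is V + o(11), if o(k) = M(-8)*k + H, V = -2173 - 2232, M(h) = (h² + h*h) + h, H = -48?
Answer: -3133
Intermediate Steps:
M(h) = h + 2*h² (M(h) = (h² + h²) + h = 2*h² + h = h + 2*h²)
V = -4405
o(k) = -48 + 120*k (o(k) = (-8*(1 + 2*(-8)))*k - 48 = (-8*(1 - 16))*k - 48 = (-8*(-15))*k - 48 = 120*k - 48 = -48 + 120*k)
V + o(11) = -4405 + (-48 + 120*11) = -4405 + (-48 + 1320) = -4405 + 1272 = -3133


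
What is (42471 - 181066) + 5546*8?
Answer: -94227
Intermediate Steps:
(42471 - 181066) + 5546*8 = -138595 + 44368 = -94227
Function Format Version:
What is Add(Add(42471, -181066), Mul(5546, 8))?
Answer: -94227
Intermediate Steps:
Add(Add(42471, -181066), Mul(5546, 8)) = Add(-138595, 44368) = -94227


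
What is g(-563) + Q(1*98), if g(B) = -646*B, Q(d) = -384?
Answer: 363314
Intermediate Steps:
g(-563) + Q(1*98) = -646*(-563) - 384 = 363698 - 384 = 363314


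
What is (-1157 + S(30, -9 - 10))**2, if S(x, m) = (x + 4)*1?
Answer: 1261129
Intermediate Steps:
S(x, m) = 4 + x (S(x, m) = (4 + x)*1 = 4 + x)
(-1157 + S(30, -9 - 10))**2 = (-1157 + (4 + 30))**2 = (-1157 + 34)**2 = (-1123)**2 = 1261129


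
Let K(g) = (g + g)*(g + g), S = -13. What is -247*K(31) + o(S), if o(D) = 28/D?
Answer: -12343112/13 ≈ -9.4947e+5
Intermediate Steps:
K(g) = 4*g² (K(g) = (2*g)*(2*g) = 4*g²)
-247*K(31) + o(S) = -988*31² + 28/(-13) = -988*961 + 28*(-1/13) = -247*3844 - 28/13 = -949468 - 28/13 = -12343112/13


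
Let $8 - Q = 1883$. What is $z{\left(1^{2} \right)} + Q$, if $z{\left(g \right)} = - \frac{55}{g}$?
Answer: $-1930$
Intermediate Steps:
$Q = -1875$ ($Q = 8 - 1883 = -1875$)
$z{\left(1^{2} \right)} + Q = - \frac{55}{1^{2}} - 1875 = - \frac{55}{1} - 1875 = \left(-55\right) 1 - 1875 = -55 - 1875 = -1930$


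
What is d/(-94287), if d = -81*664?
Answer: 17928/31429 ≈ 0.57043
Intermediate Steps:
d = -53784
d/(-94287) = -53784/(-94287) = -53784*(-1/94287) = 17928/31429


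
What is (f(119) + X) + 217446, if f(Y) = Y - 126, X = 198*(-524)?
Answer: 113687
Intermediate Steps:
X = -103752
f(Y) = -126 + Y
(f(119) + X) + 217446 = ((-126 + 119) - 103752) + 217446 = (-7 - 103752) + 217446 = -103759 + 217446 = 113687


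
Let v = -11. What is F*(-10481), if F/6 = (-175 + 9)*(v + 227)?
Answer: 2254840416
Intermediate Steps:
F = -215136 (F = 6*((-175 + 9)*(-11 + 227)) = 6*(-166*216) = 6*(-35856) = -215136)
F*(-10481) = -215136*(-10481) = 2254840416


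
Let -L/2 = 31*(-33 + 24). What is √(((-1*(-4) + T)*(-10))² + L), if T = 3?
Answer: √5458 ≈ 73.878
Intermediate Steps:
L = 558 (L = -62*(-33 + 24) = -62*(-9) = -2*(-279) = 558)
√(((-1*(-4) + T)*(-10))² + L) = √(((-1*(-4) + 3)*(-10))² + 558) = √(((4 + 3)*(-10))² + 558) = √((7*(-10))² + 558) = √((-70)² + 558) = √(4900 + 558) = √5458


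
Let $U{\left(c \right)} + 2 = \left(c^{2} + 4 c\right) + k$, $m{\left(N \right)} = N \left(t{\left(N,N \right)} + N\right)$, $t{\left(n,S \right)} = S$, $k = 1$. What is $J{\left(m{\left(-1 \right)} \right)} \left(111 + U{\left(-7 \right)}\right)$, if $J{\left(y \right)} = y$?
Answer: $262$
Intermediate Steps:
$m{\left(N \right)} = 2 N^{2}$ ($m{\left(N \right)} = N \left(N + N\right) = N 2 N = 2 N^{2}$)
$U{\left(c \right)} = -1 + c^{2} + 4 c$ ($U{\left(c \right)} = -2 + \left(\left(c^{2} + 4 c\right) + 1\right) = -2 + \left(1 + c^{2} + 4 c\right) = -1 + c^{2} + 4 c$)
$J{\left(m{\left(-1 \right)} \right)} \left(111 + U{\left(-7 \right)}\right) = 2 \left(-1\right)^{2} \left(111 + \left(-1 + \left(-7\right)^{2} + 4 \left(-7\right)\right)\right) = 2 \cdot 1 \left(111 - -20\right) = 2 \left(111 + 20\right) = 2 \cdot 131 = 262$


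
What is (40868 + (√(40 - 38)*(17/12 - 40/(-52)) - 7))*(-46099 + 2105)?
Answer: -1797638834 - 7500977*√2/78 ≈ -1.7978e+9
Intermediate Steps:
(40868 + (√(40 - 38)*(17/12 - 40/(-52)) - 7))*(-46099 + 2105) = (40868 + (√2*(17*(1/12) - 40*(-1/52)) - 7))*(-43994) = (40868 + (√2*(17/12 + 10/13) - 7))*(-43994) = (40868 + (√2*(341/156) - 7))*(-43994) = (40868 + (341*√2/156 - 7))*(-43994) = (40868 + (-7 + 341*√2/156))*(-43994) = (40861 + 341*√2/156)*(-43994) = -1797638834 - 7500977*√2/78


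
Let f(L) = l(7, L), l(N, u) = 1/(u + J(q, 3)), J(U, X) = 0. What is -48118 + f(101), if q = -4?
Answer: -4859917/101 ≈ -48118.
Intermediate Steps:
l(N, u) = 1/u (l(N, u) = 1/(u + 0) = 1/u)
f(L) = 1/L
-48118 + f(101) = -48118 + 1/101 = -4859917/101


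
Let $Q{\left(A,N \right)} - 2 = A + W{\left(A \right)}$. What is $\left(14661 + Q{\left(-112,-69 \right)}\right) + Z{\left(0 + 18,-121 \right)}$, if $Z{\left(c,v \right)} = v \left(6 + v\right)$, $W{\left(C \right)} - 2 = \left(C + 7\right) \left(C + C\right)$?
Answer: $51988$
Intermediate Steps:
$W{\left(C \right)} = 2 + 2 C \left(7 + C\right)$ ($W{\left(C \right)} = 2 + \left(C + 7\right) \left(C + C\right) = 2 + \left(7 + C\right) 2 C = 2 + 2 C \left(7 + C\right)$)
$Q{\left(A,N \right)} = 4 + 2 A^{2} + 15 A$ ($Q{\left(A,N \right)} = 2 + \left(A + \left(2 + 2 A^{2} + 14 A\right)\right) = 2 + \left(2 + 2 A^{2} + 15 A\right) = 4 + 2 A^{2} + 15 A$)
$\left(14661 + Q{\left(-112,-69 \right)}\right) + Z{\left(0 + 18,-121 \right)} = \left(14661 + \left(4 + 2 \left(-112\right)^{2} + 15 \left(-112\right)\right)\right) - 121 \left(6 - 121\right) = \left(14661 + \left(4 + 2 \cdot 12544 - 1680\right)\right) - -13915 = \left(14661 + \left(4 + 25088 - 1680\right)\right) + 13915 = \left(14661 + 23412\right) + 13915 = 38073 + 13915 = 51988$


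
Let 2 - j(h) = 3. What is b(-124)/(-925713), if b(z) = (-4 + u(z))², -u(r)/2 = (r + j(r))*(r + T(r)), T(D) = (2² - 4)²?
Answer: -961248016/925713 ≈ -1038.4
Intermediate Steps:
j(h) = -1 (j(h) = 2 - 1*3 = 2 - 3 = -1)
T(D) = 0 (T(D) = (4 - 4)² = 0² = 0)
u(r) = -2*r*(-1 + r) (u(r) = -2*(r - 1)*(r + 0) = -2*(-1 + r)*r = -2*r*(-1 + r))
b(z) = (-4 + 2*z*(1 - z))²
b(-124)/(-925713) = (4*(2 + (-124)² - 1*(-124))²)/(-925713) = (4*(2 + 15376 + 124)²)*(-1/925713) = (4*15502²)*(-1/925713) = (4*240312004)*(-1/925713) = 961248016*(-1/925713) = -961248016/925713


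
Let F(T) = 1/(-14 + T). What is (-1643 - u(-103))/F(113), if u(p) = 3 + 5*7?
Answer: -166419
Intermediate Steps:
u(p) = 38 (u(p) = 3 + 35 = 38)
(-1643 - u(-103))/F(113) = (-1643 - 1*38)/(1/(-14 + 113)) = (-1643 - 38)/(1/99) = -1681/1/99 = -1681*99 = -166419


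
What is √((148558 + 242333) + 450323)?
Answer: √841214 ≈ 917.18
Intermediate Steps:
√((148558 + 242333) + 450323) = √(390891 + 450323) = √841214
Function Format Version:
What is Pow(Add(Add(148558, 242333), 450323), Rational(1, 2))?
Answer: Pow(841214, Rational(1, 2)) ≈ 917.18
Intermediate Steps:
Pow(Add(Add(148558, 242333), 450323), Rational(1, 2)) = Pow(Add(390891, 450323), Rational(1, 2)) = Pow(841214, Rational(1, 2))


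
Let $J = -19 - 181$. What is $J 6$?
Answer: $-1200$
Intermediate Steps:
$J = -200$
$J 6 = \left(-200\right) 6 = -1200$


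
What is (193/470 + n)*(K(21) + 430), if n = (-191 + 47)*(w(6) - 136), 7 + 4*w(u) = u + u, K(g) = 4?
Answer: 1979055841/235 ≈ 8.4215e+6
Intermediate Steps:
w(u) = -7/4 + u/2 (w(u) = -7/4 + (u + u)/4 = -7/4 + (2*u)/4 = -7/4 + u/2)
n = 19404 (n = (-191 + 47)*((-7/4 + (½)*6) - 136) = -144*((-7/4 + 3) - 136) = -144*(5/4 - 136) = -144*(-539/4) = 19404)
(193/470 + n)*(K(21) + 430) = (193/470 + 19404)*(4 + 430) = (193*(1/470) + 19404)*434 = (193/470 + 19404)*434 = (9120073/470)*434 = 1979055841/235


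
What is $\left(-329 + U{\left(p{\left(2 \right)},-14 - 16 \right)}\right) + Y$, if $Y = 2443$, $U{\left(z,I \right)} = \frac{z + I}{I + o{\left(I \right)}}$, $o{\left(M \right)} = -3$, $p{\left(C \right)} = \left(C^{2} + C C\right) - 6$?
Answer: $\frac{69790}{33} \approx 2114.8$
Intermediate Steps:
$p{\left(C \right)} = -6 + 2 C^{2}$ ($p{\left(C \right)} = \left(C^{2} + C^{2}\right) - 6 = 2 C^{2} - 6 = -6 + 2 C^{2}$)
$U{\left(z,I \right)} = \frac{I + z}{-3 + I}$ ($U{\left(z,I \right)} = \frac{z + I}{I - 3} = \frac{I + z}{-3 + I}$)
$\left(-329 + U{\left(p{\left(2 \right)},-14 - 16 \right)}\right) + Y = \left(-329 + \frac{\left(-14 - 16\right) - \left(6 - 2 \cdot 2^{2}\right)}{-3 - 30}\right) + 2443 = \left(-329 + \frac{-30 + \left(-6 + 2 \cdot 4\right)}{-3 - 30}\right) + 2443 = \left(-329 + \frac{-30 + \left(-6 + 8\right)}{-33}\right) + 2443 = \left(-329 - \frac{-30 + 2}{33}\right) + 2443 = \left(-329 - - \frac{28}{33}\right) + 2443 = \left(-329 + \frac{28}{33}\right) + 2443 = - \frac{10829}{33} + 2443 = \frac{69790}{33}$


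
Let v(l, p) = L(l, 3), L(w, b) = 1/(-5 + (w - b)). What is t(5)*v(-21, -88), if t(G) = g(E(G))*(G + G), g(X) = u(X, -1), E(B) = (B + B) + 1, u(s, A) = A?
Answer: 10/29 ≈ 0.34483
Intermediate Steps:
L(w, b) = 1/(-5 + w - b)
v(l, p) = 1/(-8 + l) (v(l, p) = 1/(-5 + l - 1*3) = 1/(-5 + l - 3) = 1/(-8 + l))
E(B) = 1 + 2*B (E(B) = 2*B + 1 = 1 + 2*B)
g(X) = -1
t(G) = -2*G (t(G) = -(G + G) = -2*G)
t(5)*v(-21, -88) = (-2*5)/(-8 - 21) = -10/(-29) = -10*(-1/29) = 10/29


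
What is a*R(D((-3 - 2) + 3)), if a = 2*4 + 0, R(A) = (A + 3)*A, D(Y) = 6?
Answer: 432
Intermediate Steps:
R(A) = A*(3 + A) (R(A) = (3 + A)*A = A*(3 + A))
a = 8 (a = 8 + 0 = 8)
a*R(D((-3 - 2) + 3)) = 8*(6*(3 + 6)) = 8*(6*9) = 8*54 = 432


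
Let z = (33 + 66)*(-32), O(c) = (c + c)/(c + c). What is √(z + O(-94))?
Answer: I*√3167 ≈ 56.276*I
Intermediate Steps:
O(c) = 1 (O(c) = (2*c)/((2*c)) = (2*c)*(1/(2*c)) = 1)
z = -3168 (z = 99*(-32) = -3168)
√(z + O(-94)) = √(-3168 + 1) = √(-3167) = I*√3167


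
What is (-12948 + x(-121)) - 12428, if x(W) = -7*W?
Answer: -24529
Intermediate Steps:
(-12948 + x(-121)) - 12428 = (-12948 - 7*(-121)) - 12428 = (-12948 + 847) - 12428 = -12101 - 12428 = -24529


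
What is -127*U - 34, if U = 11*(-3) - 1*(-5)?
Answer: 3522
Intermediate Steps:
U = -28 (U = -33 + 5 = -28)
-127*U - 34 = -127*(-28) - 34 = 3556 - 34 = 3522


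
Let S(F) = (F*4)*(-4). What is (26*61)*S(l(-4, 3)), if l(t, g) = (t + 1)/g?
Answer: 25376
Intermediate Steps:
l(t, g) = (1 + t)/g
S(F) = -16*F (S(F) = (4*F)*(-4) = -16*F)
(26*61)*S(l(-4, 3)) = (26*61)*(-16*(1 - 4)/3) = 1586*(-16*(-3)/3) = 1586*(-16*(-1)) = 1586*16 = 25376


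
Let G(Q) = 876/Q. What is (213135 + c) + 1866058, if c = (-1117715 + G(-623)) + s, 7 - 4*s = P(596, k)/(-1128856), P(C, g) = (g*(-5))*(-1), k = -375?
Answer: 2704743527508123/2813109152 ≈ 9.6148e+5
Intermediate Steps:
P(C, g) = 5*g (P(C, g) = -5*g*(-1) = 5*g)
s = 7900117/4515424 (s = 7/4 - 5*(-375)/(4*(-1128856)) = 7/4 - (-1875)*(-1)/(4*1128856) = 7/4 - ¼*1875/1128856 = 7/4 - 1875/4515424 = 7900117/4515424 ≈ 1.7496)
c = -3144253329566213/2813109152 (c = (-1117715 + 876/(-623)) + 7900117/4515424 = (-1117715 + 876*(-1/623)) + 7900117/4515424 = (-1117715 - 876/623) + 7900117/4515424 = -696337321/623 + 7900117/4515424 = -3144253329566213/2813109152 ≈ -1.1177e+6)
(213135 + c) + 1866058 = (213135 - 3144253329566213/2813109152) + 1866058 = -2544681310454693/2813109152 + 1866058 = 2704743527508123/2813109152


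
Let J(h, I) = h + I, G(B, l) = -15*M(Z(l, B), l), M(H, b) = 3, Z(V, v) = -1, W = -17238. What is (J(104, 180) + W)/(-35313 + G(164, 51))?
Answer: 8477/17679 ≈ 0.47950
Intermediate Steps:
G(B, l) = -45 (G(B, l) = -15*3 = -45)
J(h, I) = I + h
(J(104, 180) + W)/(-35313 + G(164, 51)) = ((180 + 104) - 17238)/(-35313 - 45) = (284 - 17238)/(-35358) = -16954*(-1/35358) = 8477/17679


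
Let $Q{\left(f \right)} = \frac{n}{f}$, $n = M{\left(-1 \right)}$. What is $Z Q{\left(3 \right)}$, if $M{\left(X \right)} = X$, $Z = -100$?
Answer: $\frac{100}{3} \approx 33.333$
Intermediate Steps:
$n = -1$
$Q{\left(f \right)} = - \frac{1}{f}$
$Z Q{\left(3 \right)} = - 100 \left(- \frac{1}{3}\right) = - 100 \left(\left(-1\right) \frac{1}{3}\right) = \left(-100\right) \left(- \frac{1}{3}\right) = \frac{100}{3}$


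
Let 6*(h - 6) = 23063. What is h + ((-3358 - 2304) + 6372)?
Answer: 27359/6 ≈ 4559.8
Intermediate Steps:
h = 23099/6 (h = 6 + (⅙)*23063 = 6 + 23063/6 = 23099/6 ≈ 3849.8)
h + ((-3358 - 2304) + 6372) = 23099/6 + ((-3358 - 2304) + 6372) = 23099/6 + (-5662 + 6372) = 23099/6 + 710 = 27359/6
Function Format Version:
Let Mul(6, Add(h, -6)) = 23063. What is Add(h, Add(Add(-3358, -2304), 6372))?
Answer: Rational(27359, 6) ≈ 4559.8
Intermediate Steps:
h = Rational(23099, 6) (h = Add(6, Mul(Rational(1, 6), 23063)) = Add(6, Rational(23063, 6)) = Rational(23099, 6) ≈ 3849.8)
Add(h, Add(Add(-3358, -2304), 6372)) = Add(Rational(23099, 6), Add(Add(-3358, -2304), 6372)) = Add(Rational(23099, 6), Add(-5662, 6372)) = Add(Rational(23099, 6), 710) = Rational(27359, 6)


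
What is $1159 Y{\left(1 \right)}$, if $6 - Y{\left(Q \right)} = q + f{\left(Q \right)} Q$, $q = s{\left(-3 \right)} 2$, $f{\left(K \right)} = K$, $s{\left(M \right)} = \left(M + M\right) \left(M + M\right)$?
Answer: $-77653$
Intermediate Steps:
$s{\left(M \right)} = 4 M^{2}$ ($s{\left(M \right)} = 2 M 2 M = 4 M^{2}$)
$q = 72$ ($q = 4 \left(-3\right)^{2} \cdot 2 = 4 \cdot 9 \cdot 2 = 36 \cdot 2 = 72$)
$Y{\left(Q \right)} = -66 - Q^{2}$ ($Y{\left(Q \right)} = 6 - \left(72 + Q Q\right) = 6 - \left(72 + Q^{2}\right) = -66 - Q^{2}$)
$1159 Y{\left(1 \right)} = 1159 \left(-66 - 1^{2}\right) = 1159 \left(-66 - 1\right) = 1159 \left(-67\right) = -77653$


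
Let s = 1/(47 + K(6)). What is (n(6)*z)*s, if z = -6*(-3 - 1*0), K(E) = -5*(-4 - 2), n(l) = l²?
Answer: 648/77 ≈ 8.4156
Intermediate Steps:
K(E) = 30 (K(E) = -5*(-6) = 30)
z = 18 (z = -6*(-3 + 0) = -6*(-3) = 18)
s = 1/77 (s = 1/(47 + 30) = 1/77 ≈ 0.012987)
(n(6)*z)*s = (6²*18)*(1/77) = (36*18)*(1/77) = 648*(1/77) = 648/77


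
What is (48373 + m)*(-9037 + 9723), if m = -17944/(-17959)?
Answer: 595961574586/17959 ≈ 3.3185e+7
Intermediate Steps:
m = 17944/17959 (m = -17944*(-1/17959) = 17944/17959 ≈ 0.99916)
(48373 + m)*(-9037 + 9723) = (48373 + 17944/17959)*(-9037 + 9723) = (868748651/17959)*686 = 595961574586/17959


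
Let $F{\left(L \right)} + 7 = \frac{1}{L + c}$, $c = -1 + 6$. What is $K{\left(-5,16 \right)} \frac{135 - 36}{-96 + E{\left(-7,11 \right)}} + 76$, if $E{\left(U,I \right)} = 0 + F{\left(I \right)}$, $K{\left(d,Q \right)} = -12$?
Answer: $\frac{5340}{61} \approx 87.541$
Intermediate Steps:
$c = 5$
$F{\left(L \right)} = -7 + \frac{1}{5 + L}$ ($F{\left(L \right)} = -7 + \frac{1}{L + 5} = -7 + \frac{1}{5 + L}$)
$E{\left(U,I \right)} = \frac{-34 - 7 I}{5 + I}$ ($E{\left(U,I \right)} = 0 + \frac{-34 - 7 I}{5 + I} = \frac{-34 - 7 I}{5 + I}$)
$K{\left(-5,16 \right)} \frac{135 - 36}{-96 + E{\left(-7,11 \right)}} + 76 = - 12 \frac{135 - 36}{-96 + \frac{-34 - 77}{5 + 11}} + 76 = - 12 \frac{99}{-96 + \frac{-34 - 77}{16}} + 76 = - 12 \frac{99}{-96 + \frac{1}{16} \left(-111\right)} + 76 = - 12 \frac{99}{-96 - \frac{111}{16}} + 76 = - 12 \frac{99}{- \frac{1647}{16}} + 76 = - 12 \cdot 99 \left(- \frac{16}{1647}\right) + 76 = \left(-12\right) \left(- \frac{176}{183}\right) + 76 = \frac{704}{61} + 76 = \frac{5340}{61}$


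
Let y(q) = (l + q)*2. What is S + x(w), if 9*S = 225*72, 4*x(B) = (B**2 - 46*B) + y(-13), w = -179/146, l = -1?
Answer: 154112557/85264 ≈ 1807.5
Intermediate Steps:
y(q) = -2 + 2*q (y(q) = (-1 + q)*2 = -2 + 2*q)
w = -179/146 (w = -179*1/146 = -179/146 ≈ -1.2260)
x(B) = -7 - 23*B/2 + B**2/4 (x(B) = ((B**2 - 46*B) + (-2 + 2*(-13)))/4 = ((B**2 - 46*B) + (-2 - 26))/4 = ((B**2 - 46*B) - 28)/4 = (-28 + B**2 - 46*B)/4 = -7 - 23*B/2 + B**2/4)
S = 1800 (S = (225*72)/9 = (1/9)*16200 = 1800)
S + x(w) = 1800 + (-7 - 23/2*(-179/146) + (-179/146)**2/4) = 1800 + (-7 + 4117/292 + (1/4)*(32041/21316)) = 1800 + (-7 + 4117/292 + 32041/85264) = 1800 + 637357/85264 = 154112557/85264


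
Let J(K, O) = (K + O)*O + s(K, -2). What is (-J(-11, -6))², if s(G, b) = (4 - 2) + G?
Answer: 8649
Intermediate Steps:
s(G, b) = 2 + G
J(K, O) = 2 + K + O*(K + O) (J(K, O) = (K + O)*O + (2 + K) = O*(K + O) + (2 + K) = 2 + K + O*(K + O))
(-J(-11, -6))² = (-(2 - 11 + (-6)² - 11*(-6)))² = (-(2 - 11 + 36 + 66))² = (-1*93)² = (-93)² = 8649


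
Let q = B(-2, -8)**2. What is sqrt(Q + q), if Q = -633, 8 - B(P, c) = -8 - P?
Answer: I*sqrt(437) ≈ 20.905*I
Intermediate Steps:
B(P, c) = 16 + P (B(P, c) = 8 - (-8 - P) = 8 + (8 + P) = 16 + P)
q = 196 (q = (16 - 2)**2 = 14**2 = 196)
sqrt(Q + q) = sqrt(-633 + 196) = sqrt(-437) = I*sqrt(437)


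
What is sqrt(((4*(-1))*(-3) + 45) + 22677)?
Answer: 3*sqrt(2526) ≈ 150.78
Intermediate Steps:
sqrt(((4*(-1))*(-3) + 45) + 22677) = sqrt((-4*(-3) + 45) + 22677) = sqrt((12 + 45) + 22677) = sqrt(57 + 22677) = sqrt(22734) = 3*sqrt(2526)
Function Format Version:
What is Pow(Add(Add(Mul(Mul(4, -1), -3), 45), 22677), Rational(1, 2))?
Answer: Mul(3, Pow(2526, Rational(1, 2))) ≈ 150.78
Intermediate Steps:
Pow(Add(Add(Mul(Mul(4, -1), -3), 45), 22677), Rational(1, 2)) = Pow(Add(Add(Mul(-4, -3), 45), 22677), Rational(1, 2)) = Pow(Add(Add(12, 45), 22677), Rational(1, 2)) = Pow(Add(57, 22677), Rational(1, 2)) = Pow(22734, Rational(1, 2)) = Mul(3, Pow(2526, Rational(1, 2)))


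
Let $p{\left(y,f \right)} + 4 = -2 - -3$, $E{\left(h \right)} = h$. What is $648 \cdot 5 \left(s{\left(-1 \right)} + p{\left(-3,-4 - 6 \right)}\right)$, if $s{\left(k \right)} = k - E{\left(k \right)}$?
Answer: $-9720$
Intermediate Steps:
$s{\left(k \right)} = 0$ ($s{\left(k \right)} = k - k = 0$)
$p{\left(y,f \right)} = -3$ ($p{\left(y,f \right)} = -4 - -1 = -4 + \left(-2 + 3\right) = -4 + 1 = -3$)
$648 \cdot 5 \left(s{\left(-1 \right)} + p{\left(-3,-4 - 6 \right)}\right) = 648 \cdot 5 \left(0 - 3\right) = 648 \cdot 5 \left(-3\right) = 648 \left(-15\right) = -9720$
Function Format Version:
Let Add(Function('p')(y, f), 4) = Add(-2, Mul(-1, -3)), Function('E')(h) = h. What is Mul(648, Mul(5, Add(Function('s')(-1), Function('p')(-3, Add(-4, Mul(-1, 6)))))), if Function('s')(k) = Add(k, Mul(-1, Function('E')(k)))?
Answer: -9720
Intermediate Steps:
Function('s')(k) = 0 (Function('s')(k) = Add(k, Mul(-1, k)) = 0)
Function('p')(y, f) = -3 (Function('p')(y, f) = Add(-4, Add(-2, Mul(-1, -3))) = Add(-4, Add(-2, 3)) = Add(-4, 1) = -3)
Mul(648, Mul(5, Add(Function('s')(-1), Function('p')(-3, Add(-4, Mul(-1, 6)))))) = Mul(648, Mul(5, Add(0, -3))) = Mul(648, Mul(5, -3)) = Mul(648, -15) = -9720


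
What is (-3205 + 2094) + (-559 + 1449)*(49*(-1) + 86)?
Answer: 31819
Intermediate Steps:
(-3205 + 2094) + (-559 + 1449)*(49*(-1) + 86) = -1111 + 890*(-49 + 86) = -1111 + 890*37 = -1111 + 32930 = 31819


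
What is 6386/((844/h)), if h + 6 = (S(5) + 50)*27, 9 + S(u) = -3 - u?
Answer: 2825805/422 ≈ 6696.2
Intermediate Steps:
S(u) = -12 - u (S(u) = -9 + (-3 - u) = -12 - u)
h = 885 (h = -6 + ((-12 - 1*5) + 50)*27 = -6 + ((-12 - 5) + 50)*27 = -6 + (-17 + 50)*27 = -6 + 33*27 = -6 + 891 = 885)
6386/((844/h)) = 6386/((844/885)) = 6386/((844*(1/885))) = 6386/(844/885) = 6386*(885/844) = 2825805/422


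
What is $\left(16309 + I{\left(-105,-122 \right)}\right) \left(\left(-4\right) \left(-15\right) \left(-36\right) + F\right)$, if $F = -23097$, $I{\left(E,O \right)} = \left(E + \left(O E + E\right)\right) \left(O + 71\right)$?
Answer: $15818231787$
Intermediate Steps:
$I{\left(E,O \right)} = \left(71 + O\right) \left(2 E + E O\right)$ ($I{\left(E,O \right)} = \left(E + \left(E O + E\right)\right) \left(71 + O\right) = \left(E + \left(E + E O\right)\right) \left(71 + O\right) = \left(2 E + E O\right) \left(71 + O\right) = \left(71 + O\right) \left(2 E + E O\right)$)
$\left(16309 + I{\left(-105,-122 \right)}\right) \left(\left(-4\right) \left(-15\right) \left(-36\right) + F\right) = \left(16309 - 105 \left(142 + \left(-122\right)^{2} + 73 \left(-122\right)\right)\right) \left(\left(-4\right) \left(-15\right) \left(-36\right) - 23097\right) = \left(16309 - 105 \left(142 + 14884 - 8906\right)\right) \left(60 \left(-36\right) - 23097\right) = \left(16309 - 642600\right) \left(-2160 - 23097\right) = \left(16309 - 642600\right) \left(-25257\right) = \left(-626291\right) \left(-25257\right) = 15818231787$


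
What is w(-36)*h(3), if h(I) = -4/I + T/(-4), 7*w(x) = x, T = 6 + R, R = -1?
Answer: 93/7 ≈ 13.286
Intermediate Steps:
T = 5 (T = 6 - 1 = 5)
w(x) = x/7
h(I) = -5/4 - 4/I (h(I) = -4/I + 5/(-4) = -4/I + 5*(-¼) = -4/I - 5/4 = -5/4 - 4/I)
w(-36)*h(3) = ((⅐)*(-36))*(-5/4 - 4/3) = -36*(-5/4 - 4*⅓)/7 = -36*(-5/4 - 4/3)/7 = -36/7*(-31/12) = 93/7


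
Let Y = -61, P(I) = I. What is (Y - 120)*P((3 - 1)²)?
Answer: -724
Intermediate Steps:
(Y - 120)*P((3 - 1)²) = (-61 - 120)*(3 - 1)² = -181*2² = -181*4 = -724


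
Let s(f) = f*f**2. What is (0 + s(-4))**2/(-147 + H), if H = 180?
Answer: 4096/33 ≈ 124.12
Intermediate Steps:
s(f) = f**3
(0 + s(-4))**2/(-147 + H) = (0 + (-4)**3)**2/(-147 + 180) = (0 - 64)**2/33 = (-64)**2*(1/33) = 4096*(1/33) = 4096/33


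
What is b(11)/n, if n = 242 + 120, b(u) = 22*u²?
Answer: 1331/181 ≈ 7.3536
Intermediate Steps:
n = 362
b(11)/n = (22*11²)/362 = (22*121)*(1/362) = 2662*(1/362) = 1331/181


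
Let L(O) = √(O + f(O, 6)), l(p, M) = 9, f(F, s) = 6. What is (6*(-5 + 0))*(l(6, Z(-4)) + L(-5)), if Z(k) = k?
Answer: -300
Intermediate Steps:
L(O) = √(6 + O) (L(O) = √(O + 6) = √(6 + O))
(6*(-5 + 0))*(l(6, Z(-4)) + L(-5)) = (6*(-5 + 0))*(9 + √(6 - 5)) = (6*(-5))*(9 + √1) = -30*(9 + 1) = -30*10 = -300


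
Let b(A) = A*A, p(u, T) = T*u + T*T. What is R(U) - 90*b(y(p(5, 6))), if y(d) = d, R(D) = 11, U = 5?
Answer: -392029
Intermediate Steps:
p(u, T) = T² + T*u (p(u, T) = T*u + T² = T² + T*u)
b(A) = A²
R(U) - 90*b(y(p(5, 6))) = 11 - 90*36*(6 + 5)² = 11 - 90*(6*11)² = 11 - 90*66² = 11 - 90*4356 = 11 - 392040 = -392029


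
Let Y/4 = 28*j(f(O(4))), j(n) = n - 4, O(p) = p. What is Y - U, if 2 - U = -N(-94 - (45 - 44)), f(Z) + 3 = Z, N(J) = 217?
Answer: -555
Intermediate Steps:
f(Z) = -3 + Z
j(n) = -4 + n
U = 219 (U = 2 - (-1)*217 = 2 - 1*(-217) = 2 + 217 = 219)
Y = -336 (Y = 4*(28*(-4 + (-3 + 4))) = 4*(28*(-4 + 1)) = 4*(28*(-3)) = 4*(-84) = -336)
Y - U = -336 - 1*219 = -336 - 219 = -555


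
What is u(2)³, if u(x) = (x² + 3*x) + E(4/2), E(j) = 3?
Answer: 2197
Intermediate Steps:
u(x) = 3 + x² + 3*x (u(x) = (x² + 3*x) + 3 = 3 + x² + 3*x)
u(2)³ = (3 + 2² + 3*2)³ = (3 + 4 + 6)³ = 13³ = 2197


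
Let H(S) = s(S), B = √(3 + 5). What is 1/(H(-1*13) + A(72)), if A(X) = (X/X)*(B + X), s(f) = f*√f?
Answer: 1/(72 + 2*√2 - 13*I*√13) ≈ 0.0095979 + 0.0060121*I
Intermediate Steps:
B = 2*√2 (B = √8 = 2*√2 ≈ 2.8284)
s(f) = f^(3/2)
H(S) = S^(3/2)
A(X) = X + 2*√2 (A(X) = (X/X)*(2*√2 + X) = 1*(X + 2*√2) = X + 2*√2)
1/(H(-1*13) + A(72)) = 1/((-1*13)^(3/2) + (72 + 2*√2)) = 1/((-13)^(3/2) + (72 + 2*√2)) = 1/(-13*I*√13 + (72 + 2*√2)) = 1/(72 + 2*√2 - 13*I*√13)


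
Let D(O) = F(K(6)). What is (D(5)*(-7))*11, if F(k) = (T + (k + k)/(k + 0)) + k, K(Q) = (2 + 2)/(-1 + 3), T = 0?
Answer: -308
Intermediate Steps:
K(Q) = 2 (K(Q) = 4/2 = 4*(½) = 2)
F(k) = 2 + k (F(k) = (0 + (k + k)/(k + 0)) + k = (0 + (2*k)/k) + k = (0 + 2) + k = 2 + k)
D(O) = 4 (D(O) = 2 + 2 = 4)
(D(5)*(-7))*11 = (4*(-7))*11 = -28*11 = -308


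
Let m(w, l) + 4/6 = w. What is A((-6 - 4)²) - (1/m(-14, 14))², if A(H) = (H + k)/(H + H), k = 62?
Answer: 38979/48400 ≈ 0.80535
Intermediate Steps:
m(w, l) = -⅔ + w
A(H) = (62 + H)/(2*H) (A(H) = (H + 62)/(H + H) = (62 + H)/((2*H)) = (62 + H)*(1/(2*H)) = (62 + H)/(2*H))
A((-6 - 4)²) - (1/m(-14, 14))² = (62 + (-6 - 4)²)/(2*((-6 - 4)²)) - (1/(-⅔ - 14))² = (62 + (-10)²)/(2*((-10)²)) - (1/(-44/3))² = (½)*(62 + 100)/100 - (-3/44)² = (½)*(1/100)*162 - 1*9/1936 = 81/100 - 9/1936 = 38979/48400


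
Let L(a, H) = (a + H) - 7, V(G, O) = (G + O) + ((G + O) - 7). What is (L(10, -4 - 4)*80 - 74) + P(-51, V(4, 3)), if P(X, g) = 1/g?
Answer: -3317/7 ≈ -473.86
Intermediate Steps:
V(G, O) = -7 + 2*G + 2*O (V(G, O) = (G + O) + (-7 + G + O) = -7 + 2*G + 2*O)
L(a, H) = -7 + H + a (L(a, H) = (H + a) - 7 = -7 + H + a)
(L(10, -4 - 4)*80 - 74) + P(-51, V(4, 3)) = ((-7 + (-4 - 4) + 10)*80 - 74) + 1/(-7 + 2*4 + 2*3) = ((-7 - 8 + 10)*80 - 74) + 1/(-7 + 8 + 6) = (-5*80 - 74) + 1/7 = (-400 - 74) + 1/7 = -474 + 1/7 = -3317/7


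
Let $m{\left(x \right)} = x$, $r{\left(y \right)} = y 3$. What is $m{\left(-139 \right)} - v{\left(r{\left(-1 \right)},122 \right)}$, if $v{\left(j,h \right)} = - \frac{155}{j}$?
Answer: $- \frac{572}{3} \approx -190.67$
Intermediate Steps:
$r{\left(y \right)} = 3 y$
$m{\left(-139 \right)} - v{\left(r{\left(-1 \right)},122 \right)} = -139 - - \frac{155}{3 \left(-1\right)} = -139 - - \frac{155}{-3} = -139 - \left(-155\right) \left(- \frac{1}{3}\right) = -139 - \frac{155}{3} = - \frac{572}{3}$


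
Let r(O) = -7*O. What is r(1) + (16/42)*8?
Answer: -83/21 ≈ -3.9524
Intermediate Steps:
r(1) + (16/42)*8 = -7*1 + (16/42)*8 = -7 + (16*(1/42))*8 = -7 + (8/21)*8 = -7 + 64/21 = -83/21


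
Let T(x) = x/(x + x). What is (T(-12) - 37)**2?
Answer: 5329/4 ≈ 1332.3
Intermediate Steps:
T(x) = 1/2 (T(x) = x/((2*x)) = (1/(2*x))*x = 1/2)
(T(-12) - 37)**2 = (1/2 - 37)**2 = (-73/2)**2 = 5329/4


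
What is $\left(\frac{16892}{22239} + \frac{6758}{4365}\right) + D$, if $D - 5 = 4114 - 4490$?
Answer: $- \frac{3976682827}{10785915} \approx -368.69$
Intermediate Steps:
$D = -371$ ($D = 5 + \left(4114 - 4490\right) = 5 - 376 = -371$)
$\left(\frac{16892}{22239} + \frac{6758}{4365}\right) + D = \left(\frac{16892}{22239} + \frac{6758}{4365}\right) - 371 = \frac{24891638}{10785915} - 371 = - \frac{3976682827}{10785915}$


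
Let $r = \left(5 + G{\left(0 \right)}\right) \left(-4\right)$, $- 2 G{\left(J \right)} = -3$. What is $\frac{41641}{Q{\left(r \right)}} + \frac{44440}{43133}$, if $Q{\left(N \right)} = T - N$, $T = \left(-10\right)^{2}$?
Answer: $\frac{1801700693}{5434758} \approx 331.51$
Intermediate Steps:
$G{\left(J \right)} = \frac{3}{2}$ ($G{\left(J \right)} = \left(- \frac{1}{2}\right) \left(-3\right) = \frac{3}{2}$)
$T = 100$
$r = -26$ ($r = \left(5 + \frac{3}{2}\right) \left(-4\right) = \frac{13}{2} \left(-4\right) = -26$)
$Q{\left(N \right)} = 100 - N$
$\frac{41641}{Q{\left(r \right)}} + \frac{44440}{43133} = \frac{41641}{100 - -26} + \frac{44440}{43133} = \frac{41641}{100 + 26} + 44440 \cdot \frac{1}{43133} = \frac{41641}{126} + \frac{44440}{43133} = \frac{1801700693}{5434758}$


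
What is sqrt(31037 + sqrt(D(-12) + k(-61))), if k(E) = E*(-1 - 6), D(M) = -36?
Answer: sqrt(31037 + sqrt(391)) ≈ 176.23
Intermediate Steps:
k(E) = -7*E (k(E) = E*(-7) = -7*E)
sqrt(31037 + sqrt(D(-12) + k(-61))) = sqrt(31037 + sqrt(-36 - 7*(-61))) = sqrt(31037 + sqrt(-36 + 427)) = sqrt(31037 + sqrt(391))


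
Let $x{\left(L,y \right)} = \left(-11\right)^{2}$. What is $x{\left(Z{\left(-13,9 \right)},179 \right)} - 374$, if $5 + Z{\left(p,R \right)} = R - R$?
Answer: $-253$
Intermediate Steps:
$Z{\left(p,R \right)} = -5$ ($Z{\left(p,R \right)} = -5 + \left(R - R\right) = -5 + 0 = -5$)
$x{\left(L,y \right)} = 121$
$x{\left(Z{\left(-13,9 \right)},179 \right)} - 374 = 121 - 374 = -253$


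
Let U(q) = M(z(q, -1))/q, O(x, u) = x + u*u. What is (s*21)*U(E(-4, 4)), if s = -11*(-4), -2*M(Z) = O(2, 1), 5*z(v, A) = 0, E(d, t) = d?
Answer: 693/2 ≈ 346.50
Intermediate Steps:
z(v, A) = 0 (z(v, A) = (1/5)*0 = 0)
O(x, u) = x + u**2
M(Z) = -3/2 (M(Z) = -(2 + 1**2)/2 = -(2 + 1)/2 = -1/2*3 = -3/2)
s = 44
U(q) = -3/(2*q)
(s*21)*U(E(-4, 4)) = (44*21)*(-3/2/(-4)) = 924*(-3/2*(-1/4)) = 924*(3/8) = 693/2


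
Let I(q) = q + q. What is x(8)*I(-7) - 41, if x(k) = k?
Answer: -153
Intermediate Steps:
I(q) = 2*q
x(8)*I(-7) - 41 = 8*(2*(-7)) - 41 = 8*(-14) - 41 = -112 - 41 = -153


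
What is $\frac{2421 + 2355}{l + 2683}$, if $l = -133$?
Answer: $\frac{796}{425} \approx 1.8729$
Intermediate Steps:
$\frac{2421 + 2355}{l + 2683} = \frac{2421 + 2355}{-133 + 2683} = \frac{4776}{2550} = 4776 \cdot \frac{1}{2550} = \frac{796}{425}$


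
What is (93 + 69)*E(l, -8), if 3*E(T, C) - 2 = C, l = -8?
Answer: -324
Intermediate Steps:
E(T, C) = ⅔ + C/3
(93 + 69)*E(l, -8) = (93 + 69)*(⅔ + (⅓)*(-8)) = 162*(⅔ - 8/3) = 162*(-2) = -324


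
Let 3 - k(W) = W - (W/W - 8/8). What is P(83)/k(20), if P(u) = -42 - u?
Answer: 125/17 ≈ 7.3529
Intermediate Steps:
k(W) = 3 - W (k(W) = 3 - (W - (W/W - 8/8)) = 3 - (W - (1 - 8*⅛)) = 3 - (W - (1 - 1)) = 3 - (W - 1*0) = 3 - (W + 0) = 3 - W)
P(83)/k(20) = (-42 - 1*83)/(3 - 1*20) = (-42 - 83)/(3 - 20) = -125/(-17) = -125*(-1/17) = 125/17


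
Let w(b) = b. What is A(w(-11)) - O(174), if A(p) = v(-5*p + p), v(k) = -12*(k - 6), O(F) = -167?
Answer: -289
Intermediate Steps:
v(k) = 72 - 12*k (v(k) = -12*(-6 + k) = 72 - 12*k)
A(p) = 72 + 48*p (A(p) = 72 - 12*(-5*p + p) = 72 - (-48)*p = 72 + 48*p)
A(w(-11)) - O(174) = (72 + 48*(-11)) - 1*(-167) = (72 - 528) + 167 = -456 + 167 = -289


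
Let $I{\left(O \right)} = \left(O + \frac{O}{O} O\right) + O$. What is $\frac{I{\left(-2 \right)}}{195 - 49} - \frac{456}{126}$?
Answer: $- \frac{5611}{1533} \approx -3.6601$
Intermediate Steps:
$I{\left(O \right)} = 3 O$ ($I{\left(O \right)} = \left(O + 1 O\right) + O = \left(O + O\right) + O = 2 O + O = 3 O$)
$\frac{I{\left(-2 \right)}}{195 - 49} - \frac{456}{126} = \frac{3 \left(-2\right)}{195 - 49} - \frac{456}{126} = - \frac{6}{195 - 49} - \frac{76}{21} = - \frac{6}{146} - \frac{76}{21} = \left(-6\right) \frac{1}{146} - \frac{76}{21} = - \frac{3}{73} - \frac{76}{21} = - \frac{5611}{1533}$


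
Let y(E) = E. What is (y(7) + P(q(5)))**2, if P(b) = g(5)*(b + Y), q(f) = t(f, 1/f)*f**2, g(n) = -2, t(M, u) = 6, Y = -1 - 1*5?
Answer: 78961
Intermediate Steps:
Y = -6 (Y = -1 - 5 = -6)
q(f) = 6*f**2
P(b) = 12 - 2*b (P(b) = -2*(b - 6) = -2*(-6 + b) = 12 - 2*b)
(y(7) + P(q(5)))**2 = (7 + (12 - 12*5**2))**2 = (7 + (12 - 12*25))**2 = (7 + (12 - 2*150))**2 = (7 + (12 - 300))**2 = (7 - 288)**2 = (-281)**2 = 78961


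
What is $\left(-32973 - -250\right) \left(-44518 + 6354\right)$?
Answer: $1248840572$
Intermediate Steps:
$\left(-32973 - -250\right) \left(-44518 + 6354\right) = \left(-32973 + 250\right) \left(-38164\right) = \left(-32723\right) \left(-38164\right) = 1248840572$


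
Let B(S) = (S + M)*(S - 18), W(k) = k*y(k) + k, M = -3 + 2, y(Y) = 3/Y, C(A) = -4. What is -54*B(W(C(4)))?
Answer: -2052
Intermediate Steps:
M = -1
W(k) = 3 + k (W(k) = k*(3/k) + k = 3 + k)
B(S) = (-1 + S)*(-18 + S) (B(S) = (S - 1)*(S - 18) = (-1 + S)*(-18 + S))
-54*B(W(C(4))) = -54*(18 + (3 - 4)² - 19*(3 - 4)) = -54*(18 + (-1)² - 19*(-1)) = -54*(18 + 1 + 19) = -54*38 = -2052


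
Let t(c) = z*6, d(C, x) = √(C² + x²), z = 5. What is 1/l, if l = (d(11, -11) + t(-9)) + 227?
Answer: 257/65807 - 11*√2/65807 ≈ 0.0036690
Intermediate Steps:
t(c) = 30 (t(c) = 5*6 = 30)
l = 257 + 11*√2 (l = (√(11² + (-11)²) + 30) + 227 = (√(121 + 121) + 30) + 227 = (√242 + 30) + 227 = (11*√2 + 30) + 227 = (30 + 11*√2) + 227 = 257 + 11*√2 ≈ 272.56)
1/l = 1/(257 + 11*√2)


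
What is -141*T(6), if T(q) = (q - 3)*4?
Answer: -1692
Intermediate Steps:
T(q) = -12 + 4*q (T(q) = (-3 + q)*4 = -12 + 4*q)
-141*T(6) = -141*(-12 + 4*6) = -141*(-12 + 24) = -141*12 = -1692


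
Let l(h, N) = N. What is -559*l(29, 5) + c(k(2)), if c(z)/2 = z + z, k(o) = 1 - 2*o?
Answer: -2807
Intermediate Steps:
c(z) = 4*z (c(z) = 2*(z + z) = 2*(2*z) = 4*z)
-559*l(29, 5) + c(k(2)) = -559*5 + 4*(1 - 2*2) = -2795 + 4*(1 - 4) = -2795 + 4*(-3) = -2795 - 12 = -2807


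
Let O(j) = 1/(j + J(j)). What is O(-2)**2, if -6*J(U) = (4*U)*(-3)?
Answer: 1/36 ≈ 0.027778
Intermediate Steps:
J(U) = 2*U (J(U) = -4*U*(-3)/6 = -(-2)*U = 2*U)
O(j) = 1/(3*j) (O(j) = 1/(j + 2*j) = 1/(3*j))
O(-2)**2 = ((1/3)/(-2))**2 = ((1/3)*(-1/2))**2 = (-1/6)**2 = 1/36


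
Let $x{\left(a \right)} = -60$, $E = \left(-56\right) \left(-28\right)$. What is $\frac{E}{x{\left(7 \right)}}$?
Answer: $- \frac{392}{15} \approx -26.133$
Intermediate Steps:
$E = 1568$
$\frac{E}{x{\left(7 \right)}} = \frac{1568}{-60} = 1568 \left(- \frac{1}{60}\right) = - \frac{392}{15}$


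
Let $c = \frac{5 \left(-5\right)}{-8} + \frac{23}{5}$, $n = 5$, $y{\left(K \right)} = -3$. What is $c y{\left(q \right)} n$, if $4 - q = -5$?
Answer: $- \frac{927}{8} \approx -115.88$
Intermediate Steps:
$q = 9$ ($q = 4 - -5 = 4 + 5 = 9$)
$c = \frac{309}{40}$ ($c = \left(-25\right) \left(- \frac{1}{8}\right) + 23 \cdot \frac{1}{5} = \frac{25}{8} + \frac{23}{5} = \frac{309}{40} \approx 7.725$)
$c y{\left(q \right)} n = \frac{309}{40} \left(-3\right) 5 = \left(- \frac{927}{40}\right) 5 = - \frac{927}{8}$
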